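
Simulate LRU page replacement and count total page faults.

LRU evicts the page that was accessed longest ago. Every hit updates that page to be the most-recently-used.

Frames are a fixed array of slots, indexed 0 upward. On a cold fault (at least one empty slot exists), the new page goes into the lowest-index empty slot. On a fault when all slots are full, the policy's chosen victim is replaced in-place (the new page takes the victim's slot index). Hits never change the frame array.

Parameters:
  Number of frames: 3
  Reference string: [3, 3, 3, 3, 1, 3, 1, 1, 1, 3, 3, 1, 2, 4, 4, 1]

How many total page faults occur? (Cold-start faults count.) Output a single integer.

Answer: 4

Derivation:
Step 0: ref 3 → FAULT, frames=[3,-,-]
Step 1: ref 3 → HIT, frames=[3,-,-]
Step 2: ref 3 → HIT, frames=[3,-,-]
Step 3: ref 3 → HIT, frames=[3,-,-]
Step 4: ref 1 → FAULT, frames=[3,1,-]
Step 5: ref 3 → HIT, frames=[3,1,-]
Step 6: ref 1 → HIT, frames=[3,1,-]
Step 7: ref 1 → HIT, frames=[3,1,-]
Step 8: ref 1 → HIT, frames=[3,1,-]
Step 9: ref 3 → HIT, frames=[3,1,-]
Step 10: ref 3 → HIT, frames=[3,1,-]
Step 11: ref 1 → HIT, frames=[3,1,-]
Step 12: ref 2 → FAULT, frames=[3,1,2]
Step 13: ref 4 → FAULT (evict 3), frames=[4,1,2]
Step 14: ref 4 → HIT, frames=[4,1,2]
Step 15: ref 1 → HIT, frames=[4,1,2]
Total faults: 4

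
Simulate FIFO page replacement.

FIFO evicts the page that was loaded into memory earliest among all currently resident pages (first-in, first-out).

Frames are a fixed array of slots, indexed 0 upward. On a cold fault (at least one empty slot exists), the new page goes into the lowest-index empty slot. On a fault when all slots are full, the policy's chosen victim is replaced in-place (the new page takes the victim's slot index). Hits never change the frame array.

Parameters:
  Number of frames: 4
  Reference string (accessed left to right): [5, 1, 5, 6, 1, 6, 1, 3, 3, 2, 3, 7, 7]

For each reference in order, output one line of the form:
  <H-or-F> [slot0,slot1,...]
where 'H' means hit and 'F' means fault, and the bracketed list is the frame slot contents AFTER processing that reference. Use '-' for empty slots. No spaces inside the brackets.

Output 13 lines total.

F [5,-,-,-]
F [5,1,-,-]
H [5,1,-,-]
F [5,1,6,-]
H [5,1,6,-]
H [5,1,6,-]
H [5,1,6,-]
F [5,1,6,3]
H [5,1,6,3]
F [2,1,6,3]
H [2,1,6,3]
F [2,7,6,3]
H [2,7,6,3]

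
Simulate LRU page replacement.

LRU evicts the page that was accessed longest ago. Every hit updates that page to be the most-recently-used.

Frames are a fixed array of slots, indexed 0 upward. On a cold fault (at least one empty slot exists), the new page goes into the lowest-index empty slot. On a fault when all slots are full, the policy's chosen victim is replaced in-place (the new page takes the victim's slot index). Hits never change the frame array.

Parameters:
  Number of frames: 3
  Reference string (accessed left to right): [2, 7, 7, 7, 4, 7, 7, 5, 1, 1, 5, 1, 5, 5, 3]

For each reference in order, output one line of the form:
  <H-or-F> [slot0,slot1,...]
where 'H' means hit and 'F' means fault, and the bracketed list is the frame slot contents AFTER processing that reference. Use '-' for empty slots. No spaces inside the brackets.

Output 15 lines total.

F [2,-,-]
F [2,7,-]
H [2,7,-]
H [2,7,-]
F [2,7,4]
H [2,7,4]
H [2,7,4]
F [5,7,4]
F [5,7,1]
H [5,7,1]
H [5,7,1]
H [5,7,1]
H [5,7,1]
H [5,7,1]
F [5,3,1]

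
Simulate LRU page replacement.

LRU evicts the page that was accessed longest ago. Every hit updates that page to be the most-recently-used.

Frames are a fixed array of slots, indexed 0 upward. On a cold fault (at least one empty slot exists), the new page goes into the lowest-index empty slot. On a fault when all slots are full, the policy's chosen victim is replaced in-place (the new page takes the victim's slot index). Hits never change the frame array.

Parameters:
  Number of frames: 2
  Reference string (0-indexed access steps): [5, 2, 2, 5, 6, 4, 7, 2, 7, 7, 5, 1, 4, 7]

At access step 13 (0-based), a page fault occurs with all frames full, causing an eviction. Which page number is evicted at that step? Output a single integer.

Step 0: ref 5 -> FAULT, frames=[5,-]
Step 1: ref 2 -> FAULT, frames=[5,2]
Step 2: ref 2 -> HIT, frames=[5,2]
Step 3: ref 5 -> HIT, frames=[5,2]
Step 4: ref 6 -> FAULT, evict 2, frames=[5,6]
Step 5: ref 4 -> FAULT, evict 5, frames=[4,6]
Step 6: ref 7 -> FAULT, evict 6, frames=[4,7]
Step 7: ref 2 -> FAULT, evict 4, frames=[2,7]
Step 8: ref 7 -> HIT, frames=[2,7]
Step 9: ref 7 -> HIT, frames=[2,7]
Step 10: ref 5 -> FAULT, evict 2, frames=[5,7]
Step 11: ref 1 -> FAULT, evict 7, frames=[5,1]
Step 12: ref 4 -> FAULT, evict 5, frames=[4,1]
Step 13: ref 7 -> FAULT, evict 1, frames=[4,7]
At step 13: evicted page 1

Answer: 1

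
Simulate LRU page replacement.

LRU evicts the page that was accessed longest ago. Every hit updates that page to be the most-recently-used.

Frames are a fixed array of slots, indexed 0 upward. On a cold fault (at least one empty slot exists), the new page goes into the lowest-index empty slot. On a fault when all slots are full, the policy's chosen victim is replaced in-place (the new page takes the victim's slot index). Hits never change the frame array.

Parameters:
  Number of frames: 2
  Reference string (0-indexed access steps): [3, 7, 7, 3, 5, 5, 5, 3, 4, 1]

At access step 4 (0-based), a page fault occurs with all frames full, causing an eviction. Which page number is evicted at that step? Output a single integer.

Answer: 7

Derivation:
Step 0: ref 3 -> FAULT, frames=[3,-]
Step 1: ref 7 -> FAULT, frames=[3,7]
Step 2: ref 7 -> HIT, frames=[3,7]
Step 3: ref 3 -> HIT, frames=[3,7]
Step 4: ref 5 -> FAULT, evict 7, frames=[3,5]
At step 4: evicted page 7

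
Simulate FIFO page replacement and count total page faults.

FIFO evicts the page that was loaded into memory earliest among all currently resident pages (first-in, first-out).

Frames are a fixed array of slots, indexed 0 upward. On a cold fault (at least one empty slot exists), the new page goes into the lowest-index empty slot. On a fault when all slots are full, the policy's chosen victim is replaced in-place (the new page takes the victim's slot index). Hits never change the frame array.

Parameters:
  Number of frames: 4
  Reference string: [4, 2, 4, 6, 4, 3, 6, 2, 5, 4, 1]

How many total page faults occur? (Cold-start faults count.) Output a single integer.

Step 0: ref 4 → FAULT, frames=[4,-,-,-]
Step 1: ref 2 → FAULT, frames=[4,2,-,-]
Step 2: ref 4 → HIT, frames=[4,2,-,-]
Step 3: ref 6 → FAULT, frames=[4,2,6,-]
Step 4: ref 4 → HIT, frames=[4,2,6,-]
Step 5: ref 3 → FAULT, frames=[4,2,6,3]
Step 6: ref 6 → HIT, frames=[4,2,6,3]
Step 7: ref 2 → HIT, frames=[4,2,6,3]
Step 8: ref 5 → FAULT (evict 4), frames=[5,2,6,3]
Step 9: ref 4 → FAULT (evict 2), frames=[5,4,6,3]
Step 10: ref 1 → FAULT (evict 6), frames=[5,4,1,3]
Total faults: 7

Answer: 7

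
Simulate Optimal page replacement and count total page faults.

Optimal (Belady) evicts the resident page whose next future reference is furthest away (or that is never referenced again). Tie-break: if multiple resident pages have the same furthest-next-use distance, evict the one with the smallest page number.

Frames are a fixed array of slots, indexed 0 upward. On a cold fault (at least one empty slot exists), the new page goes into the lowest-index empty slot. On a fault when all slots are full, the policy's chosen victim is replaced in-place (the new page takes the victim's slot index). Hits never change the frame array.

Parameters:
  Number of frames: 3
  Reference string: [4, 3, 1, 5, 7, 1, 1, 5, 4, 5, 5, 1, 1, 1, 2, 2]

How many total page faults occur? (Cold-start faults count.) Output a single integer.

Step 0: ref 4 → FAULT, frames=[4,-,-]
Step 1: ref 3 → FAULT, frames=[4,3,-]
Step 2: ref 1 → FAULT, frames=[4,3,1]
Step 3: ref 5 → FAULT (evict 3), frames=[4,5,1]
Step 4: ref 7 → FAULT (evict 4), frames=[7,5,1]
Step 5: ref 1 → HIT, frames=[7,5,1]
Step 6: ref 1 → HIT, frames=[7,5,1]
Step 7: ref 5 → HIT, frames=[7,5,1]
Step 8: ref 4 → FAULT (evict 7), frames=[4,5,1]
Step 9: ref 5 → HIT, frames=[4,5,1]
Step 10: ref 5 → HIT, frames=[4,5,1]
Step 11: ref 1 → HIT, frames=[4,5,1]
Step 12: ref 1 → HIT, frames=[4,5,1]
Step 13: ref 1 → HIT, frames=[4,5,1]
Step 14: ref 2 → FAULT (evict 1), frames=[4,5,2]
Step 15: ref 2 → HIT, frames=[4,5,2]
Total faults: 7

Answer: 7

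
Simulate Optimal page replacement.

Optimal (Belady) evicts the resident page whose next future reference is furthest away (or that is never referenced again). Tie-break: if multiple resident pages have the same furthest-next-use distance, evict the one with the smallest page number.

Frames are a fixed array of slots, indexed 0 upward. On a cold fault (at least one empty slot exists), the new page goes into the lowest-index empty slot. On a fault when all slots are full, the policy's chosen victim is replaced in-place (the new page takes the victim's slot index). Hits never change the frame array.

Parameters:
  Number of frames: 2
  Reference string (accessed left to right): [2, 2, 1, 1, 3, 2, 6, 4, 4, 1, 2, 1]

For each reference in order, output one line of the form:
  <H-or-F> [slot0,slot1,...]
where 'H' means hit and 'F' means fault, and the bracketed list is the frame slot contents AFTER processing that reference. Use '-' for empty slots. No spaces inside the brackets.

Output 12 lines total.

F [2,-]
H [2,-]
F [2,1]
H [2,1]
F [2,3]
H [2,3]
F [2,6]
F [2,4]
H [2,4]
F [2,1]
H [2,1]
H [2,1]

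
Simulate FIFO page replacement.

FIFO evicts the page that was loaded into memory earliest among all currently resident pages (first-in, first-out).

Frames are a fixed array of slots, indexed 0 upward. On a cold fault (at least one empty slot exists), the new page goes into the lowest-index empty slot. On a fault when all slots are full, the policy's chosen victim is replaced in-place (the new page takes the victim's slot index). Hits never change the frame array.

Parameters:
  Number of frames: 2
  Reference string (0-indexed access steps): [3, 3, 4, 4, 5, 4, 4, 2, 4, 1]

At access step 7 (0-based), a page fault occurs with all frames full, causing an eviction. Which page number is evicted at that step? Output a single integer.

Step 0: ref 3 -> FAULT, frames=[3,-]
Step 1: ref 3 -> HIT, frames=[3,-]
Step 2: ref 4 -> FAULT, frames=[3,4]
Step 3: ref 4 -> HIT, frames=[3,4]
Step 4: ref 5 -> FAULT, evict 3, frames=[5,4]
Step 5: ref 4 -> HIT, frames=[5,4]
Step 6: ref 4 -> HIT, frames=[5,4]
Step 7: ref 2 -> FAULT, evict 4, frames=[5,2]
At step 7: evicted page 4

Answer: 4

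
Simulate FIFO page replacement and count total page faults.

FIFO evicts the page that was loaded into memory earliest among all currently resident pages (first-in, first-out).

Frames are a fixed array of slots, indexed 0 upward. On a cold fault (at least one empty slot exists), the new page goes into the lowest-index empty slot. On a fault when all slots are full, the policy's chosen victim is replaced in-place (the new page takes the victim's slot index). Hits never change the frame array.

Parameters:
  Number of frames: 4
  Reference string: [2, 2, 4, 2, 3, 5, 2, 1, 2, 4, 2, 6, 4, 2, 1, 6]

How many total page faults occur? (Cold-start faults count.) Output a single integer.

Step 0: ref 2 → FAULT, frames=[2,-,-,-]
Step 1: ref 2 → HIT, frames=[2,-,-,-]
Step 2: ref 4 → FAULT, frames=[2,4,-,-]
Step 3: ref 2 → HIT, frames=[2,4,-,-]
Step 4: ref 3 → FAULT, frames=[2,4,3,-]
Step 5: ref 5 → FAULT, frames=[2,4,3,5]
Step 6: ref 2 → HIT, frames=[2,4,3,5]
Step 7: ref 1 → FAULT (evict 2), frames=[1,4,3,5]
Step 8: ref 2 → FAULT (evict 4), frames=[1,2,3,5]
Step 9: ref 4 → FAULT (evict 3), frames=[1,2,4,5]
Step 10: ref 2 → HIT, frames=[1,2,4,5]
Step 11: ref 6 → FAULT (evict 5), frames=[1,2,4,6]
Step 12: ref 4 → HIT, frames=[1,2,4,6]
Step 13: ref 2 → HIT, frames=[1,2,4,6]
Step 14: ref 1 → HIT, frames=[1,2,4,6]
Step 15: ref 6 → HIT, frames=[1,2,4,6]
Total faults: 8

Answer: 8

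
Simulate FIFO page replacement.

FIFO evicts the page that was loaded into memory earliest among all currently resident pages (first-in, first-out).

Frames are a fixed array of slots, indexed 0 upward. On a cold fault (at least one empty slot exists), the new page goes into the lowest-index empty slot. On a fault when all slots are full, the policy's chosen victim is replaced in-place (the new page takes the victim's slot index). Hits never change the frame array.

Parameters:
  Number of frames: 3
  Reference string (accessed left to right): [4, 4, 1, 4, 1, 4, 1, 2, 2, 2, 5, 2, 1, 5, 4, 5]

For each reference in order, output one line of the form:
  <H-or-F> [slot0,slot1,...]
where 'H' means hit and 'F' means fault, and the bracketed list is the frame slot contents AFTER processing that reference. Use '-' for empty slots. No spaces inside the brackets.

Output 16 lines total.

F [4,-,-]
H [4,-,-]
F [4,1,-]
H [4,1,-]
H [4,1,-]
H [4,1,-]
H [4,1,-]
F [4,1,2]
H [4,1,2]
H [4,1,2]
F [5,1,2]
H [5,1,2]
H [5,1,2]
H [5,1,2]
F [5,4,2]
H [5,4,2]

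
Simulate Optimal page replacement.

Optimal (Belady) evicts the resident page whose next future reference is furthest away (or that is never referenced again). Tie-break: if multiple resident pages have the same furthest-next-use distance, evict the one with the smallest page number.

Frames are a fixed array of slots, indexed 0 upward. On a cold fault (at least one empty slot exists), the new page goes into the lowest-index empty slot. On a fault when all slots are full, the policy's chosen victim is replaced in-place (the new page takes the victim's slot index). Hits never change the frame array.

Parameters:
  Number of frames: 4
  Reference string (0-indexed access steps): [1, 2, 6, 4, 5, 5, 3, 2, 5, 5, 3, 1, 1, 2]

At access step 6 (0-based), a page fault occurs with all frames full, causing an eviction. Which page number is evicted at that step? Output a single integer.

Step 0: ref 1 -> FAULT, frames=[1,-,-,-]
Step 1: ref 2 -> FAULT, frames=[1,2,-,-]
Step 2: ref 6 -> FAULT, frames=[1,2,6,-]
Step 3: ref 4 -> FAULT, frames=[1,2,6,4]
Step 4: ref 5 -> FAULT, evict 4, frames=[1,2,6,5]
Step 5: ref 5 -> HIT, frames=[1,2,6,5]
Step 6: ref 3 -> FAULT, evict 6, frames=[1,2,3,5]
At step 6: evicted page 6

Answer: 6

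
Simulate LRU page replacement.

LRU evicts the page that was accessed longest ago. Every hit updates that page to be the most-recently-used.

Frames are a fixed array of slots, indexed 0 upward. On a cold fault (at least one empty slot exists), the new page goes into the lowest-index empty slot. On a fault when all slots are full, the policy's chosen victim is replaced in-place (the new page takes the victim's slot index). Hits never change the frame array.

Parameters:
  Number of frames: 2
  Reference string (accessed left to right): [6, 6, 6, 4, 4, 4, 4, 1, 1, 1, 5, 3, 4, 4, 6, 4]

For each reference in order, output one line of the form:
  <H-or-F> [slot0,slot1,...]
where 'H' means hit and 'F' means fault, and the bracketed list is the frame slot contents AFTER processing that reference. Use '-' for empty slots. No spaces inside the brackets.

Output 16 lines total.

F [6,-]
H [6,-]
H [6,-]
F [6,4]
H [6,4]
H [6,4]
H [6,4]
F [1,4]
H [1,4]
H [1,4]
F [1,5]
F [3,5]
F [3,4]
H [3,4]
F [6,4]
H [6,4]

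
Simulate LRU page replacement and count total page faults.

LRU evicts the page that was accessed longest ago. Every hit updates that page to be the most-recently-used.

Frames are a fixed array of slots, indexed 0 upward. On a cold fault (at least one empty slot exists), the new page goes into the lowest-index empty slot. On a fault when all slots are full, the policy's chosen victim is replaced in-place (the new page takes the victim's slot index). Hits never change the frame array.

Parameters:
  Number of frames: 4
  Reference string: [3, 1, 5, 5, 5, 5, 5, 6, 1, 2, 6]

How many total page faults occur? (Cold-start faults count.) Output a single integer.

Answer: 5

Derivation:
Step 0: ref 3 → FAULT, frames=[3,-,-,-]
Step 1: ref 1 → FAULT, frames=[3,1,-,-]
Step 2: ref 5 → FAULT, frames=[3,1,5,-]
Step 3: ref 5 → HIT, frames=[3,1,5,-]
Step 4: ref 5 → HIT, frames=[3,1,5,-]
Step 5: ref 5 → HIT, frames=[3,1,5,-]
Step 6: ref 5 → HIT, frames=[3,1,5,-]
Step 7: ref 6 → FAULT, frames=[3,1,5,6]
Step 8: ref 1 → HIT, frames=[3,1,5,6]
Step 9: ref 2 → FAULT (evict 3), frames=[2,1,5,6]
Step 10: ref 6 → HIT, frames=[2,1,5,6]
Total faults: 5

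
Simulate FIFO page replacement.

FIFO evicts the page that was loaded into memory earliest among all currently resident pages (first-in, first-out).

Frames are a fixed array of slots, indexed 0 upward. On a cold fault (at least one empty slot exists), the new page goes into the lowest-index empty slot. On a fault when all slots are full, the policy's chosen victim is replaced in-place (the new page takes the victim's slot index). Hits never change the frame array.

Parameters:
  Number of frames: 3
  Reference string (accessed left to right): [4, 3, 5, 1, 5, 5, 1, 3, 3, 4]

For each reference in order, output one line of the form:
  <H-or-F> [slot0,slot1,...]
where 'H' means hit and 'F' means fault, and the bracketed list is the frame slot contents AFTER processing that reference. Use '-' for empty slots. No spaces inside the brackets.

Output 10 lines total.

F [4,-,-]
F [4,3,-]
F [4,3,5]
F [1,3,5]
H [1,3,5]
H [1,3,5]
H [1,3,5]
H [1,3,5]
H [1,3,5]
F [1,4,5]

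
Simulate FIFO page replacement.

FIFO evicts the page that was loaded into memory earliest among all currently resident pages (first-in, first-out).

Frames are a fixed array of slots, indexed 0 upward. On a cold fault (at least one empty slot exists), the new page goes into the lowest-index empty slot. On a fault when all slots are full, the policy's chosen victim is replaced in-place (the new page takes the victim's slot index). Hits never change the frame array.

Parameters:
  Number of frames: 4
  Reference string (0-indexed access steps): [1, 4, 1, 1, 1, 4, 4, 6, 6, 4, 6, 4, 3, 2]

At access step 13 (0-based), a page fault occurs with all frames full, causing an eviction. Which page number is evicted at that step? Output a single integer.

Answer: 1

Derivation:
Step 0: ref 1 -> FAULT, frames=[1,-,-,-]
Step 1: ref 4 -> FAULT, frames=[1,4,-,-]
Step 2: ref 1 -> HIT, frames=[1,4,-,-]
Step 3: ref 1 -> HIT, frames=[1,4,-,-]
Step 4: ref 1 -> HIT, frames=[1,4,-,-]
Step 5: ref 4 -> HIT, frames=[1,4,-,-]
Step 6: ref 4 -> HIT, frames=[1,4,-,-]
Step 7: ref 6 -> FAULT, frames=[1,4,6,-]
Step 8: ref 6 -> HIT, frames=[1,4,6,-]
Step 9: ref 4 -> HIT, frames=[1,4,6,-]
Step 10: ref 6 -> HIT, frames=[1,4,6,-]
Step 11: ref 4 -> HIT, frames=[1,4,6,-]
Step 12: ref 3 -> FAULT, frames=[1,4,6,3]
Step 13: ref 2 -> FAULT, evict 1, frames=[2,4,6,3]
At step 13: evicted page 1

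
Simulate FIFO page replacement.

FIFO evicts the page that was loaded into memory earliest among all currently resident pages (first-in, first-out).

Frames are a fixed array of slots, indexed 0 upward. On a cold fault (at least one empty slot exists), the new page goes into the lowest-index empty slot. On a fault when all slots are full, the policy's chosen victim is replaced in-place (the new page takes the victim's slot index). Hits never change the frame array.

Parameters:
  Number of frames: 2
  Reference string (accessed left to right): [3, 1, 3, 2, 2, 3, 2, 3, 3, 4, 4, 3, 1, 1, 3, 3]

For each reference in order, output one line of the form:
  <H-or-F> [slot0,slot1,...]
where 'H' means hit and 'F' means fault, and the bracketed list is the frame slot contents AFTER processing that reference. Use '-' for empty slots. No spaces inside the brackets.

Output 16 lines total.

F [3,-]
F [3,1]
H [3,1]
F [2,1]
H [2,1]
F [2,3]
H [2,3]
H [2,3]
H [2,3]
F [4,3]
H [4,3]
H [4,3]
F [4,1]
H [4,1]
F [3,1]
H [3,1]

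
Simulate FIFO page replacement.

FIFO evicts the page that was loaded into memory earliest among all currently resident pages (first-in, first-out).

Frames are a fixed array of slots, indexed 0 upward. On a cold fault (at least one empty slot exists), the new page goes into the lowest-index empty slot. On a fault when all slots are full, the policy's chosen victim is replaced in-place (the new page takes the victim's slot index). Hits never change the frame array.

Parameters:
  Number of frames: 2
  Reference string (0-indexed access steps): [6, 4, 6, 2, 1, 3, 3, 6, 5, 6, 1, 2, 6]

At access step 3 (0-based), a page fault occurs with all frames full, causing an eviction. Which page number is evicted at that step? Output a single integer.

Step 0: ref 6 -> FAULT, frames=[6,-]
Step 1: ref 4 -> FAULT, frames=[6,4]
Step 2: ref 6 -> HIT, frames=[6,4]
Step 3: ref 2 -> FAULT, evict 6, frames=[2,4]
At step 3: evicted page 6

Answer: 6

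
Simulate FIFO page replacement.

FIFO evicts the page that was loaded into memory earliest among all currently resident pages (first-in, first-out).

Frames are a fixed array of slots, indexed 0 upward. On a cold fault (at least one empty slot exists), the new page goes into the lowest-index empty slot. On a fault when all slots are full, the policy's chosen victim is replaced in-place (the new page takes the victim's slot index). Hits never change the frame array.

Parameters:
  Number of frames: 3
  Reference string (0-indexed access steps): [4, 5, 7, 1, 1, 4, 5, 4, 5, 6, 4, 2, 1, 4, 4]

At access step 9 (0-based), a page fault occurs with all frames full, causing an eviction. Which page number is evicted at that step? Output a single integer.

Answer: 1

Derivation:
Step 0: ref 4 -> FAULT, frames=[4,-,-]
Step 1: ref 5 -> FAULT, frames=[4,5,-]
Step 2: ref 7 -> FAULT, frames=[4,5,7]
Step 3: ref 1 -> FAULT, evict 4, frames=[1,5,7]
Step 4: ref 1 -> HIT, frames=[1,5,7]
Step 5: ref 4 -> FAULT, evict 5, frames=[1,4,7]
Step 6: ref 5 -> FAULT, evict 7, frames=[1,4,5]
Step 7: ref 4 -> HIT, frames=[1,4,5]
Step 8: ref 5 -> HIT, frames=[1,4,5]
Step 9: ref 6 -> FAULT, evict 1, frames=[6,4,5]
At step 9: evicted page 1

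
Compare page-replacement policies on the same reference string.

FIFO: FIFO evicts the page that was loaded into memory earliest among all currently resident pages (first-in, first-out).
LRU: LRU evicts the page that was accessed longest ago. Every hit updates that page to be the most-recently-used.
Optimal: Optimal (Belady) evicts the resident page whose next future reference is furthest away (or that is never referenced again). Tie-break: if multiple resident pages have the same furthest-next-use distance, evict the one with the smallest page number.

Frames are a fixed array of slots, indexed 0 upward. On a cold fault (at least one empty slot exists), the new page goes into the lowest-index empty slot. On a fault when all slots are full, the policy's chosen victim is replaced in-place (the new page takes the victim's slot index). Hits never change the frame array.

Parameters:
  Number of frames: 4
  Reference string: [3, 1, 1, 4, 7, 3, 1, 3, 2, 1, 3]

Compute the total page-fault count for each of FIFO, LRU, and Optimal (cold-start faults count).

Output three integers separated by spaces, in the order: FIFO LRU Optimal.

--- FIFO ---
  step 0: ref 3 -> FAULT, frames=[3,-,-,-] (faults so far: 1)
  step 1: ref 1 -> FAULT, frames=[3,1,-,-] (faults so far: 2)
  step 2: ref 1 -> HIT, frames=[3,1,-,-] (faults so far: 2)
  step 3: ref 4 -> FAULT, frames=[3,1,4,-] (faults so far: 3)
  step 4: ref 7 -> FAULT, frames=[3,1,4,7] (faults so far: 4)
  step 5: ref 3 -> HIT, frames=[3,1,4,7] (faults so far: 4)
  step 6: ref 1 -> HIT, frames=[3,1,4,7] (faults so far: 4)
  step 7: ref 3 -> HIT, frames=[3,1,4,7] (faults so far: 4)
  step 8: ref 2 -> FAULT, evict 3, frames=[2,1,4,7] (faults so far: 5)
  step 9: ref 1 -> HIT, frames=[2,1,4,7] (faults so far: 5)
  step 10: ref 3 -> FAULT, evict 1, frames=[2,3,4,7] (faults so far: 6)
  FIFO total faults: 6
--- LRU ---
  step 0: ref 3 -> FAULT, frames=[3,-,-,-] (faults so far: 1)
  step 1: ref 1 -> FAULT, frames=[3,1,-,-] (faults so far: 2)
  step 2: ref 1 -> HIT, frames=[3,1,-,-] (faults so far: 2)
  step 3: ref 4 -> FAULT, frames=[3,1,4,-] (faults so far: 3)
  step 4: ref 7 -> FAULT, frames=[3,1,4,7] (faults so far: 4)
  step 5: ref 3 -> HIT, frames=[3,1,4,7] (faults so far: 4)
  step 6: ref 1 -> HIT, frames=[3,1,4,7] (faults so far: 4)
  step 7: ref 3 -> HIT, frames=[3,1,4,7] (faults so far: 4)
  step 8: ref 2 -> FAULT, evict 4, frames=[3,1,2,7] (faults so far: 5)
  step 9: ref 1 -> HIT, frames=[3,1,2,7] (faults so far: 5)
  step 10: ref 3 -> HIT, frames=[3,1,2,7] (faults so far: 5)
  LRU total faults: 5
--- Optimal ---
  step 0: ref 3 -> FAULT, frames=[3,-,-,-] (faults so far: 1)
  step 1: ref 1 -> FAULT, frames=[3,1,-,-] (faults so far: 2)
  step 2: ref 1 -> HIT, frames=[3,1,-,-] (faults so far: 2)
  step 3: ref 4 -> FAULT, frames=[3,1,4,-] (faults so far: 3)
  step 4: ref 7 -> FAULT, frames=[3,1,4,7] (faults so far: 4)
  step 5: ref 3 -> HIT, frames=[3,1,4,7] (faults so far: 4)
  step 6: ref 1 -> HIT, frames=[3,1,4,7] (faults so far: 4)
  step 7: ref 3 -> HIT, frames=[3,1,4,7] (faults so far: 4)
  step 8: ref 2 -> FAULT, evict 4, frames=[3,1,2,7] (faults so far: 5)
  step 9: ref 1 -> HIT, frames=[3,1,2,7] (faults so far: 5)
  step 10: ref 3 -> HIT, frames=[3,1,2,7] (faults so far: 5)
  Optimal total faults: 5

Answer: 6 5 5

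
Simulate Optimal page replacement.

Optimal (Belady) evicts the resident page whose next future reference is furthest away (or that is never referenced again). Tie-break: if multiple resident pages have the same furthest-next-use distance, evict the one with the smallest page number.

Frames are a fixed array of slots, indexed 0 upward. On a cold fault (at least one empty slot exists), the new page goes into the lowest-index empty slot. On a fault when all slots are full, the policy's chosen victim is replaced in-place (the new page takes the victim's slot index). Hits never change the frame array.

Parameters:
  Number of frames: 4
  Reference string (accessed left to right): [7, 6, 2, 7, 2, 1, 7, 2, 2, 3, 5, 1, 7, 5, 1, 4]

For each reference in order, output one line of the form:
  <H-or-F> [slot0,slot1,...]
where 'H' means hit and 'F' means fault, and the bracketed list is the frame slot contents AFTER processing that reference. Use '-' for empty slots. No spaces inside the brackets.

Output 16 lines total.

F [7,-,-,-]
F [7,6,-,-]
F [7,6,2,-]
H [7,6,2,-]
H [7,6,2,-]
F [7,6,2,1]
H [7,6,2,1]
H [7,6,2,1]
H [7,6,2,1]
F [7,6,3,1]
F [7,6,5,1]
H [7,6,5,1]
H [7,6,5,1]
H [7,6,5,1]
H [7,6,5,1]
F [7,6,5,4]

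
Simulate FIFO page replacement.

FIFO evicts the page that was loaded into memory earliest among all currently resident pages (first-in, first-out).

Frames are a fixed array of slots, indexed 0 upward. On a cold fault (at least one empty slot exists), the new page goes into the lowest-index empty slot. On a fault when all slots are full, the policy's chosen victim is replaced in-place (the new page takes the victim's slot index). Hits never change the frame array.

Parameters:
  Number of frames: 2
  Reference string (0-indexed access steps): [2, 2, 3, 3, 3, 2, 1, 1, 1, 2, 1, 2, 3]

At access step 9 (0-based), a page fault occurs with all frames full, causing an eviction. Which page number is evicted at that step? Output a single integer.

Step 0: ref 2 -> FAULT, frames=[2,-]
Step 1: ref 2 -> HIT, frames=[2,-]
Step 2: ref 3 -> FAULT, frames=[2,3]
Step 3: ref 3 -> HIT, frames=[2,3]
Step 4: ref 3 -> HIT, frames=[2,3]
Step 5: ref 2 -> HIT, frames=[2,3]
Step 6: ref 1 -> FAULT, evict 2, frames=[1,3]
Step 7: ref 1 -> HIT, frames=[1,3]
Step 8: ref 1 -> HIT, frames=[1,3]
Step 9: ref 2 -> FAULT, evict 3, frames=[1,2]
At step 9: evicted page 3

Answer: 3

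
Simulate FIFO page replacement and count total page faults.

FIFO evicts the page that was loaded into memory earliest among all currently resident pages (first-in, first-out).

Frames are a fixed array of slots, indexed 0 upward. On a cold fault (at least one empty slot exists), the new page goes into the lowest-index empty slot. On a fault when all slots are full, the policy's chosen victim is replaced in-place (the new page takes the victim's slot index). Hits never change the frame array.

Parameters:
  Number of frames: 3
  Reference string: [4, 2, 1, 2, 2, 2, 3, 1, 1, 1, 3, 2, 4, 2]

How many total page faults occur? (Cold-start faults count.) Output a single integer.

Step 0: ref 4 → FAULT, frames=[4,-,-]
Step 1: ref 2 → FAULT, frames=[4,2,-]
Step 2: ref 1 → FAULT, frames=[4,2,1]
Step 3: ref 2 → HIT, frames=[4,2,1]
Step 4: ref 2 → HIT, frames=[4,2,1]
Step 5: ref 2 → HIT, frames=[4,2,1]
Step 6: ref 3 → FAULT (evict 4), frames=[3,2,1]
Step 7: ref 1 → HIT, frames=[3,2,1]
Step 8: ref 1 → HIT, frames=[3,2,1]
Step 9: ref 1 → HIT, frames=[3,2,1]
Step 10: ref 3 → HIT, frames=[3,2,1]
Step 11: ref 2 → HIT, frames=[3,2,1]
Step 12: ref 4 → FAULT (evict 2), frames=[3,4,1]
Step 13: ref 2 → FAULT (evict 1), frames=[3,4,2]
Total faults: 6

Answer: 6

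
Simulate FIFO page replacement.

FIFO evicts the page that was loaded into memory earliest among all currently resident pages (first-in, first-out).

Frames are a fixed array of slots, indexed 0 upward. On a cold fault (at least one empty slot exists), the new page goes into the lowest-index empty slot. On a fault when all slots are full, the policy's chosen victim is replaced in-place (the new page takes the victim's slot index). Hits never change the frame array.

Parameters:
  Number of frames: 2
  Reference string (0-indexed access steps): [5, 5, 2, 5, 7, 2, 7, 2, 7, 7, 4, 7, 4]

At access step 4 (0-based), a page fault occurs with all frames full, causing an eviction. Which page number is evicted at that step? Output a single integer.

Step 0: ref 5 -> FAULT, frames=[5,-]
Step 1: ref 5 -> HIT, frames=[5,-]
Step 2: ref 2 -> FAULT, frames=[5,2]
Step 3: ref 5 -> HIT, frames=[5,2]
Step 4: ref 7 -> FAULT, evict 5, frames=[7,2]
At step 4: evicted page 5

Answer: 5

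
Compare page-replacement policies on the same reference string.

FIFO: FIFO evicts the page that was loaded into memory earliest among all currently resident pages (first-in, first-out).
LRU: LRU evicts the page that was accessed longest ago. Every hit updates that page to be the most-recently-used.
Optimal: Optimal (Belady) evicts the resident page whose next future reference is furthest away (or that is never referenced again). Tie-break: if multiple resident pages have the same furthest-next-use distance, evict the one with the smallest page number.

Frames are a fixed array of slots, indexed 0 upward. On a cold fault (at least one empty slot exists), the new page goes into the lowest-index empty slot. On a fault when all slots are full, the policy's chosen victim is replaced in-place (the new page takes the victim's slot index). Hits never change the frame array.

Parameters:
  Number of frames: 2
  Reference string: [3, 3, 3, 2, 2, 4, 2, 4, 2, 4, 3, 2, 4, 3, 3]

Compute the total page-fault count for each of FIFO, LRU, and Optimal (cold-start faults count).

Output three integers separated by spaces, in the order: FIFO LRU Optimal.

Answer: 7 7 5

Derivation:
--- FIFO ---
  step 0: ref 3 -> FAULT, frames=[3,-] (faults so far: 1)
  step 1: ref 3 -> HIT, frames=[3,-] (faults so far: 1)
  step 2: ref 3 -> HIT, frames=[3,-] (faults so far: 1)
  step 3: ref 2 -> FAULT, frames=[3,2] (faults so far: 2)
  step 4: ref 2 -> HIT, frames=[3,2] (faults so far: 2)
  step 5: ref 4 -> FAULT, evict 3, frames=[4,2] (faults so far: 3)
  step 6: ref 2 -> HIT, frames=[4,2] (faults so far: 3)
  step 7: ref 4 -> HIT, frames=[4,2] (faults so far: 3)
  step 8: ref 2 -> HIT, frames=[4,2] (faults so far: 3)
  step 9: ref 4 -> HIT, frames=[4,2] (faults so far: 3)
  step 10: ref 3 -> FAULT, evict 2, frames=[4,3] (faults so far: 4)
  step 11: ref 2 -> FAULT, evict 4, frames=[2,3] (faults so far: 5)
  step 12: ref 4 -> FAULT, evict 3, frames=[2,4] (faults so far: 6)
  step 13: ref 3 -> FAULT, evict 2, frames=[3,4] (faults so far: 7)
  step 14: ref 3 -> HIT, frames=[3,4] (faults so far: 7)
  FIFO total faults: 7
--- LRU ---
  step 0: ref 3 -> FAULT, frames=[3,-] (faults so far: 1)
  step 1: ref 3 -> HIT, frames=[3,-] (faults so far: 1)
  step 2: ref 3 -> HIT, frames=[3,-] (faults so far: 1)
  step 3: ref 2 -> FAULT, frames=[3,2] (faults so far: 2)
  step 4: ref 2 -> HIT, frames=[3,2] (faults so far: 2)
  step 5: ref 4 -> FAULT, evict 3, frames=[4,2] (faults so far: 3)
  step 6: ref 2 -> HIT, frames=[4,2] (faults so far: 3)
  step 7: ref 4 -> HIT, frames=[4,2] (faults so far: 3)
  step 8: ref 2 -> HIT, frames=[4,2] (faults so far: 3)
  step 9: ref 4 -> HIT, frames=[4,2] (faults so far: 3)
  step 10: ref 3 -> FAULT, evict 2, frames=[4,3] (faults so far: 4)
  step 11: ref 2 -> FAULT, evict 4, frames=[2,3] (faults so far: 5)
  step 12: ref 4 -> FAULT, evict 3, frames=[2,4] (faults so far: 6)
  step 13: ref 3 -> FAULT, evict 2, frames=[3,4] (faults so far: 7)
  step 14: ref 3 -> HIT, frames=[3,4] (faults so far: 7)
  LRU total faults: 7
--- Optimal ---
  step 0: ref 3 -> FAULT, frames=[3,-] (faults so far: 1)
  step 1: ref 3 -> HIT, frames=[3,-] (faults so far: 1)
  step 2: ref 3 -> HIT, frames=[3,-] (faults so far: 1)
  step 3: ref 2 -> FAULT, frames=[3,2] (faults so far: 2)
  step 4: ref 2 -> HIT, frames=[3,2] (faults so far: 2)
  step 5: ref 4 -> FAULT, evict 3, frames=[4,2] (faults so far: 3)
  step 6: ref 2 -> HIT, frames=[4,2] (faults so far: 3)
  step 7: ref 4 -> HIT, frames=[4,2] (faults so far: 3)
  step 8: ref 2 -> HIT, frames=[4,2] (faults so far: 3)
  step 9: ref 4 -> HIT, frames=[4,2] (faults so far: 3)
  step 10: ref 3 -> FAULT, evict 4, frames=[3,2] (faults so far: 4)
  step 11: ref 2 -> HIT, frames=[3,2] (faults so far: 4)
  step 12: ref 4 -> FAULT, evict 2, frames=[3,4] (faults so far: 5)
  step 13: ref 3 -> HIT, frames=[3,4] (faults so far: 5)
  step 14: ref 3 -> HIT, frames=[3,4] (faults so far: 5)
  Optimal total faults: 5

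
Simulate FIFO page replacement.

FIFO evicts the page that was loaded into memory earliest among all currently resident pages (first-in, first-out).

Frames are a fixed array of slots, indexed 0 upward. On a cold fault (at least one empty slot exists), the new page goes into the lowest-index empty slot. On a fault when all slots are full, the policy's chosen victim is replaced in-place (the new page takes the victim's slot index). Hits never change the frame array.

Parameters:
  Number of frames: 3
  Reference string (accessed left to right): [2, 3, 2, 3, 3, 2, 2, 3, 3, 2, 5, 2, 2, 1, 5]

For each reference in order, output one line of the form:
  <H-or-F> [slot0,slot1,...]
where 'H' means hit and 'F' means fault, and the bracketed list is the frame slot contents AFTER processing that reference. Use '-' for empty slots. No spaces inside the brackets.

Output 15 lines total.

F [2,-,-]
F [2,3,-]
H [2,3,-]
H [2,3,-]
H [2,3,-]
H [2,3,-]
H [2,3,-]
H [2,3,-]
H [2,3,-]
H [2,3,-]
F [2,3,5]
H [2,3,5]
H [2,3,5]
F [1,3,5]
H [1,3,5]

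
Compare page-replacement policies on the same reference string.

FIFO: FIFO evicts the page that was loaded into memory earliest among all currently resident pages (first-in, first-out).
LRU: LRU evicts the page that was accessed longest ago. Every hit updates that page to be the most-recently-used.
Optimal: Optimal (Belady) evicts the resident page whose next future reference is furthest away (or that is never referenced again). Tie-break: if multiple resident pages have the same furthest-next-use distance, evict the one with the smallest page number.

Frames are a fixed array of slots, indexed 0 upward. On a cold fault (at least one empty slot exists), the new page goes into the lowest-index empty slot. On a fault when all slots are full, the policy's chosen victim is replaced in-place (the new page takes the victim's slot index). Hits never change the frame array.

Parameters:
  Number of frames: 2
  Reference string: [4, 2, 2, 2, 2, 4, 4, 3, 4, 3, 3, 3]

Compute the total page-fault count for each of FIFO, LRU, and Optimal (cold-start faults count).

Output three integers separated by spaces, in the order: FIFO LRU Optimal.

--- FIFO ---
  step 0: ref 4 -> FAULT, frames=[4,-] (faults so far: 1)
  step 1: ref 2 -> FAULT, frames=[4,2] (faults so far: 2)
  step 2: ref 2 -> HIT, frames=[4,2] (faults so far: 2)
  step 3: ref 2 -> HIT, frames=[4,2] (faults so far: 2)
  step 4: ref 2 -> HIT, frames=[4,2] (faults so far: 2)
  step 5: ref 4 -> HIT, frames=[4,2] (faults so far: 2)
  step 6: ref 4 -> HIT, frames=[4,2] (faults so far: 2)
  step 7: ref 3 -> FAULT, evict 4, frames=[3,2] (faults so far: 3)
  step 8: ref 4 -> FAULT, evict 2, frames=[3,4] (faults so far: 4)
  step 9: ref 3 -> HIT, frames=[3,4] (faults so far: 4)
  step 10: ref 3 -> HIT, frames=[3,4] (faults so far: 4)
  step 11: ref 3 -> HIT, frames=[3,4] (faults so far: 4)
  FIFO total faults: 4
--- LRU ---
  step 0: ref 4 -> FAULT, frames=[4,-] (faults so far: 1)
  step 1: ref 2 -> FAULT, frames=[4,2] (faults so far: 2)
  step 2: ref 2 -> HIT, frames=[4,2] (faults so far: 2)
  step 3: ref 2 -> HIT, frames=[4,2] (faults so far: 2)
  step 4: ref 2 -> HIT, frames=[4,2] (faults so far: 2)
  step 5: ref 4 -> HIT, frames=[4,2] (faults so far: 2)
  step 6: ref 4 -> HIT, frames=[4,2] (faults so far: 2)
  step 7: ref 3 -> FAULT, evict 2, frames=[4,3] (faults so far: 3)
  step 8: ref 4 -> HIT, frames=[4,3] (faults so far: 3)
  step 9: ref 3 -> HIT, frames=[4,3] (faults so far: 3)
  step 10: ref 3 -> HIT, frames=[4,3] (faults so far: 3)
  step 11: ref 3 -> HIT, frames=[4,3] (faults so far: 3)
  LRU total faults: 3
--- Optimal ---
  step 0: ref 4 -> FAULT, frames=[4,-] (faults so far: 1)
  step 1: ref 2 -> FAULT, frames=[4,2] (faults so far: 2)
  step 2: ref 2 -> HIT, frames=[4,2] (faults so far: 2)
  step 3: ref 2 -> HIT, frames=[4,2] (faults so far: 2)
  step 4: ref 2 -> HIT, frames=[4,2] (faults so far: 2)
  step 5: ref 4 -> HIT, frames=[4,2] (faults so far: 2)
  step 6: ref 4 -> HIT, frames=[4,2] (faults so far: 2)
  step 7: ref 3 -> FAULT, evict 2, frames=[4,3] (faults so far: 3)
  step 8: ref 4 -> HIT, frames=[4,3] (faults so far: 3)
  step 9: ref 3 -> HIT, frames=[4,3] (faults so far: 3)
  step 10: ref 3 -> HIT, frames=[4,3] (faults so far: 3)
  step 11: ref 3 -> HIT, frames=[4,3] (faults so far: 3)
  Optimal total faults: 3

Answer: 4 3 3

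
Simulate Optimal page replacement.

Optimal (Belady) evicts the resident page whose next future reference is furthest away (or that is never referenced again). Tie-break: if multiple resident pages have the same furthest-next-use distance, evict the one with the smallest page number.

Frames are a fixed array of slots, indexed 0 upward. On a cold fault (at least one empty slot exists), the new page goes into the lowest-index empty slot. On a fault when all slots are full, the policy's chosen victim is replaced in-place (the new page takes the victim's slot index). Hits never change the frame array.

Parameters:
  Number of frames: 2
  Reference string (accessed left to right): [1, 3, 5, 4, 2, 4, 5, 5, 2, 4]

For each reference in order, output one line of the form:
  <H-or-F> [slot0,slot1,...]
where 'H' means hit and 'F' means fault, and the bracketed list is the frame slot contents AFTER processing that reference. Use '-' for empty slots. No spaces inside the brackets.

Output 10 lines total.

F [1,-]
F [1,3]
F [5,3]
F [5,4]
F [2,4]
H [2,4]
F [2,5]
H [2,5]
H [2,5]
F [4,5]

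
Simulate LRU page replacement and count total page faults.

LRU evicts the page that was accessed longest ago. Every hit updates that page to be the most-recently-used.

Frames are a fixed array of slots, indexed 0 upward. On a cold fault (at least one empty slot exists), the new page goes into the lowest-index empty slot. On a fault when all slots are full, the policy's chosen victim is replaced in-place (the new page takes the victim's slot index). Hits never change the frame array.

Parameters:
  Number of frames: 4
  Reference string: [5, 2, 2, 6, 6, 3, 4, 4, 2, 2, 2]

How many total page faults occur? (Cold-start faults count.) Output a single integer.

Step 0: ref 5 → FAULT, frames=[5,-,-,-]
Step 1: ref 2 → FAULT, frames=[5,2,-,-]
Step 2: ref 2 → HIT, frames=[5,2,-,-]
Step 3: ref 6 → FAULT, frames=[5,2,6,-]
Step 4: ref 6 → HIT, frames=[5,2,6,-]
Step 5: ref 3 → FAULT, frames=[5,2,6,3]
Step 6: ref 4 → FAULT (evict 5), frames=[4,2,6,3]
Step 7: ref 4 → HIT, frames=[4,2,6,3]
Step 8: ref 2 → HIT, frames=[4,2,6,3]
Step 9: ref 2 → HIT, frames=[4,2,6,3]
Step 10: ref 2 → HIT, frames=[4,2,6,3]
Total faults: 5

Answer: 5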